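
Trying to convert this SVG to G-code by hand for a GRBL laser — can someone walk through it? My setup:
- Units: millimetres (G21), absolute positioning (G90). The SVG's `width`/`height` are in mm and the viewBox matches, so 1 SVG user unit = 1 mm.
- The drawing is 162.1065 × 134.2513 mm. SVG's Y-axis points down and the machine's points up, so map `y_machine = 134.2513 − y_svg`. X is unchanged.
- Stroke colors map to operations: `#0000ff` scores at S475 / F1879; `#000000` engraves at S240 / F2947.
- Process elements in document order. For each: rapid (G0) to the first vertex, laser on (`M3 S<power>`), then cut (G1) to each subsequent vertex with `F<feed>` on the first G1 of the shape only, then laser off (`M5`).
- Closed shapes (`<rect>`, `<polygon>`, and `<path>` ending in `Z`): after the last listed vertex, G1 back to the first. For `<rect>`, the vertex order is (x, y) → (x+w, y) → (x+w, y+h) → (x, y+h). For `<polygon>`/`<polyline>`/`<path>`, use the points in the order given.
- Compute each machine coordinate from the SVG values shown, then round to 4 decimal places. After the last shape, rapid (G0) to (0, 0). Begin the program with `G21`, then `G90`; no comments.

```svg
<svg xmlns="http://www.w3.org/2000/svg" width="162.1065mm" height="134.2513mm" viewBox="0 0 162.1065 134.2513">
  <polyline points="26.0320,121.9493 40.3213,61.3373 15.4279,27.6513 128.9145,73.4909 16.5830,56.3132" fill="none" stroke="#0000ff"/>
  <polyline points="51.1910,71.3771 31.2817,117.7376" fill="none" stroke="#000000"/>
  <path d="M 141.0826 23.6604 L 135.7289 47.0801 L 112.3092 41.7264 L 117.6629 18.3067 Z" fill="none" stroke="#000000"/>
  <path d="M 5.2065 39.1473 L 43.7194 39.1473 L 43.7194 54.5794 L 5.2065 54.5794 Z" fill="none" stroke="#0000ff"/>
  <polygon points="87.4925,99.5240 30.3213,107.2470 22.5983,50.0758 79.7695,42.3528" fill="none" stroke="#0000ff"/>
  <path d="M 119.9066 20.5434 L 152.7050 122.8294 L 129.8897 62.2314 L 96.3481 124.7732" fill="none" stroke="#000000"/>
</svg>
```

Since the viewBox matches the mm dimensions, user units are millimetres directly. The only transform is the Y-flip y_m = 134.2513 − y_svg.

Shape 1 is a open polyline drawn with `<polyline>`. Its stroke #0000ff means score at S475, F1879. After flipping Y the toolpath is (26.0320,12.3020) → (40.3213,72.9140) → (15.4279,106.6000) → (128.9145,60.7604) → (16.5830,77.9381).

Shape 2 is a line segment drawn with `<polyline>`. Its stroke #000000 means engrave at S240, F2947. After flipping Y the toolpath is (51.1910,62.8742) → (31.2817,16.5137).

Shape 3 is a regular polygon drawn with `<path>`. Its stroke #000000 means engrave at S240, F2947. After flipping Y the toolpath is (141.0826,110.5909) → (135.7289,87.1712) → (112.3092,92.5249) → (117.6629,115.9446) → (141.0826,110.5909), returning to the start.

Shape 4 is a rectangle drawn with `<path>`. Its stroke #0000ff means score at S475, F1879. After flipping Y the toolpath is (5.2065,95.1040) → (43.7194,95.1040) → (43.7194,79.6719) → (5.2065,79.6719) → (5.2065,95.1040), returning to the start.

Shape 5 is a regular polygon drawn with `<polygon>`. Its stroke #0000ff means score at S475, F1879. After flipping Y the toolpath is (87.4925,34.7273) → (30.3213,27.0043) → (22.5983,84.1755) → (79.7695,91.8985) → (87.4925,34.7273), returning to the start.

Shape 6 is a open polyline drawn with `<path>`. Its stroke #000000 means engrave at S240, F2947. After flipping Y the toolpath is (119.9066,113.7079) → (152.7050,11.4219) → (129.8897,72.0199) → (96.3481,9.4781).

G21
G90
G0 X26.0320 Y12.3020
M3 S475
G1 X40.3213 Y72.9140 F1879
G1 X15.4279 Y106.6000
G1 X128.9145 Y60.7604
G1 X16.5830 Y77.9381
M5
G0 X51.1910 Y62.8742
M3 S240
G1 X31.2817 Y16.5137 F2947
M5
G0 X141.0826 Y110.5909
M3 S240
G1 X135.7289 Y87.1712 F2947
G1 X112.3092 Y92.5249
G1 X117.6629 Y115.9446
G1 X141.0826 Y110.5909
M5
G0 X5.2065 Y95.1040
M3 S475
G1 X43.7194 Y95.1040 F1879
G1 X43.7194 Y79.6719
G1 X5.2065 Y79.6719
G1 X5.2065 Y95.1040
M5
G0 X87.4925 Y34.7273
M3 S475
G1 X30.3213 Y27.0043 F1879
G1 X22.5983 Y84.1755
G1 X79.7695 Y91.8985
G1 X87.4925 Y34.7273
M5
G0 X119.9066 Y113.7079
M3 S240
G1 X152.7050 Y11.4219 F2947
G1 X129.8897 Y72.0199
G1 X96.3481 Y9.4781
M5
G0 X0.0000 Y0.0000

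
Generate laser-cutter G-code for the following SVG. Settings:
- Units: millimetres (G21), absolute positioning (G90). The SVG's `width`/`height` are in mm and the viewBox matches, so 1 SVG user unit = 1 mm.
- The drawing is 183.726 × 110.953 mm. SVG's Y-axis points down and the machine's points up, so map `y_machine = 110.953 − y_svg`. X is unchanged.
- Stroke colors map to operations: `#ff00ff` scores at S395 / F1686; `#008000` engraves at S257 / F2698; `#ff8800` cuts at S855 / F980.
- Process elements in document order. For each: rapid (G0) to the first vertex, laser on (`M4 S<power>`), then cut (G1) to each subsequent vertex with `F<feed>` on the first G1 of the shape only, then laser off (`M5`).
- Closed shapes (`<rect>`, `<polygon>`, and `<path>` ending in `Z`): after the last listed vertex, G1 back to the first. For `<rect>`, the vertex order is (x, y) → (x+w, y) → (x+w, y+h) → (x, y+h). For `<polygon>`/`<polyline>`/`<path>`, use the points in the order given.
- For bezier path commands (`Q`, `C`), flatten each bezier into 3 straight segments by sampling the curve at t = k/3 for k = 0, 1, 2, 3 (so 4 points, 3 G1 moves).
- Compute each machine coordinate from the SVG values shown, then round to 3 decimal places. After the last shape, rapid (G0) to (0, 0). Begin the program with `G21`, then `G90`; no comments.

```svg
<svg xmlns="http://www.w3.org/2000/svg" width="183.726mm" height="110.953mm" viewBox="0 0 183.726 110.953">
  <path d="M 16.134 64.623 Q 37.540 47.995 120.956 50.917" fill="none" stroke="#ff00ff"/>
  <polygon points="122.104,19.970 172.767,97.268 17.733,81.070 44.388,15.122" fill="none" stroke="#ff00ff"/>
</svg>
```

G21
G90
G0 X16.134 Y46.330
M4 S395
G1 X37.295 Y55.243 F1686
G1 X72.235 Y59.812
G1 X120.956 Y60.036
M5
G0 X122.104 Y90.983
M4 S395
G1 X172.767 Y13.685 F1686
G1 X17.733 Y29.883
G1 X44.388 Y95.831
G1 X122.104 Y90.983
M5
G0 X0.000 Y0.000

1 u = 1 mm; y_m = 110.953 − y.

[1] `<path>` quadratic bezier, #ff00ff→score S395 F1686: (16.134,46.330) → (37.295,55.243) → (72.235,59.812) → (120.956,60.036)

[2] `<polygon>` closed polygon, #ff00ff→score S395 F1686: (122.104,90.983) → (172.767,13.685) → (17.733,29.883) → (44.388,95.831) → (122.104,90.983) (closed)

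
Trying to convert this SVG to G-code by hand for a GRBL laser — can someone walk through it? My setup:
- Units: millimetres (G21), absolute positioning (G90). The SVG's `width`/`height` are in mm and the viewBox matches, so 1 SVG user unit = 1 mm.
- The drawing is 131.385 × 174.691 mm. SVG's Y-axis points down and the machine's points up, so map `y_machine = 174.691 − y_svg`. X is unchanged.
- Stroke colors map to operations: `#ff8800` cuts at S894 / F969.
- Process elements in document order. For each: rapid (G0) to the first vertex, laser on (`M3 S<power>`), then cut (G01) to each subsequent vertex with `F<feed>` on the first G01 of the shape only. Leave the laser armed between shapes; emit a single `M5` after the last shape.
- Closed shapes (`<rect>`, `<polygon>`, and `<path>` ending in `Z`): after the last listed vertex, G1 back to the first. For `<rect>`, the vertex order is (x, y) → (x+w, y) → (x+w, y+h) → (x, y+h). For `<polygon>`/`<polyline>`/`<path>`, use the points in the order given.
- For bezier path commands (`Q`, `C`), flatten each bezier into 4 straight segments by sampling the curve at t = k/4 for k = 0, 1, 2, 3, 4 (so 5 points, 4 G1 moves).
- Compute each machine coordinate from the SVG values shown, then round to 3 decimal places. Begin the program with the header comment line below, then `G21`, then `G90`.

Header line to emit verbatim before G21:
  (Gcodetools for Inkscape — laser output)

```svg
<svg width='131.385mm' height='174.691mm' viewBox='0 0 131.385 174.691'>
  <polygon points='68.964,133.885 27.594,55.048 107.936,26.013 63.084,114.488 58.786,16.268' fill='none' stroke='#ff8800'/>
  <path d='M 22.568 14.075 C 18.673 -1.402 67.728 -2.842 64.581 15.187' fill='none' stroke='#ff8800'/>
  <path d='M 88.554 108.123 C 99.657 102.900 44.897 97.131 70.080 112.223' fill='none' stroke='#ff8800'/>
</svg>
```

(Gcodetools for Inkscape — laser output)
G21
G90
G0 X68.964 Y40.806
M3 S894
G01 X27.594 Y119.643 F969
G01 X107.936 Y148.678
G01 X63.084 Y60.203
G01 X58.786 Y158.423
G01 X68.964 Y40.806
G0 X22.568 Y160.616
M3 S894
G01 X27.932 Y169.507 F969
G01 X43.294 Y172.625
G01 X58.796 Y169.460
G01 X64.581 Y159.504
G0 X88.554 Y66.568
M3 S894
G01 X86.810 Y70.253 F969
G01 X74.037 Y72.136
G01 X63.904 Y70.210
G01 X70.080 Y62.468
M5

1 u = 1 mm; y_m = 174.691 − y.

[1] `<polygon>` closed polygon, #ff8800→cut S894 F969: (68.964,40.806) → (27.594,119.643) → (107.936,148.678) → (63.084,60.203) → (58.786,158.423) → (68.964,40.806) (closed)

[2] `<path>` cubic bezier, #ff8800→cut S894 F969: (22.568,160.616) → (27.932,169.507) → (43.294,172.625) → (58.796,169.460) → (64.581,159.504)

[3] `<path>` cubic bezier, #ff8800→cut S894 F969: (88.554,66.568) → (86.810,70.253) → (74.037,72.136) → (63.904,70.210) → (70.080,62.468)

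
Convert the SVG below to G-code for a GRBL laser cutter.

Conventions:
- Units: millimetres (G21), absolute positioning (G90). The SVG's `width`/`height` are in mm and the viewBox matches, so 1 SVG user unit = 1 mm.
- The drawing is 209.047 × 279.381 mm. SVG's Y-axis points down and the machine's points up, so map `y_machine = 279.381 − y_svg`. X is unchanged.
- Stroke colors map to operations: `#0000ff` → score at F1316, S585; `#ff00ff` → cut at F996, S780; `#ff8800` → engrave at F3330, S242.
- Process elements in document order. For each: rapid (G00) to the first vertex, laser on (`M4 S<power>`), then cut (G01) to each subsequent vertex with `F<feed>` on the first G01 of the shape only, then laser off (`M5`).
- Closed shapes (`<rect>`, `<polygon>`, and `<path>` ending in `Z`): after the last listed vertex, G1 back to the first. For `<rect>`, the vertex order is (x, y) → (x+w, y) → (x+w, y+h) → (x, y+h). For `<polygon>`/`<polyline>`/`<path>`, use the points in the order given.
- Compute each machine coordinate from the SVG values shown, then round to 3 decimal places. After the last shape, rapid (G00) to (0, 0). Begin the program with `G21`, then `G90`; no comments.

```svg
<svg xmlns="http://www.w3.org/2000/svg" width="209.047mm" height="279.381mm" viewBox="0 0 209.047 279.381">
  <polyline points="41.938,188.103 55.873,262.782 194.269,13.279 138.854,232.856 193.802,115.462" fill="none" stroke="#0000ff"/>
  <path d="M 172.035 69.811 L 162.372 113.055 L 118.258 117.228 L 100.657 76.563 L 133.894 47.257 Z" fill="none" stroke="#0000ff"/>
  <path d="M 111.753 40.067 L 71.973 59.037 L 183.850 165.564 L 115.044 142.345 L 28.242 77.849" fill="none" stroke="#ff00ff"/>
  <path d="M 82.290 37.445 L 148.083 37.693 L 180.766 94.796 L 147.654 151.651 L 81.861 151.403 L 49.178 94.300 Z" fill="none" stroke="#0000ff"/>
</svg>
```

G21
G90
G00 X41.938 Y91.278
M4 S585
G01 X55.873 Y16.599 F1316
G01 X194.269 Y266.102
G01 X138.854 Y46.525
G01 X193.802 Y163.919
M5
G00 X172.035 Y209.570
M4 S585
G01 X162.372 Y166.326 F1316
G01 X118.258 Y162.153
G01 X100.657 Y202.818
G01 X133.894 Y232.124
G01 X172.035 Y209.570
M5
G00 X111.753 Y239.314
M4 S780
G01 X71.973 Y220.344 F996
G01 X183.850 Y113.817
G01 X115.044 Y137.036
G01 X28.242 Y201.532
M5
G00 X82.290 Y241.936
M4 S585
G01 X148.083 Y241.688 F1316
G01 X180.766 Y184.585
G01 X147.654 Y127.730
G01 X81.861 Y127.978
G01 X49.178 Y185.081
G01 X82.290 Y241.936
M5
G00 X0.000 Y0.000

viewBox `0 0 209.047 279.381` with mm width/height → 1 unit = 1 mm. Flip: y_m = 279.381 − y_svg.

**Shape 1** — `<polyline>` open polyline, stroke `#0000ff` → score (S585, F1316). Machine vertices: (41.938,91.278) → (55.873,16.599) → (194.269,266.102) → (138.854,46.525) → (193.802,163.919). Open path.

**Shape 2** — `<path>` regular polygon, stroke `#0000ff` → score (S585, F1316). Machine vertices: (172.035,209.570) → (162.372,166.326) → (118.258,162.153) → (100.657,202.818) → (133.894,232.124) → (172.035,209.570). Closed: final G1 returns to the first vertex.

**Shape 3** — `<path>` open polyline, stroke `#ff00ff` → cut (S780, F996). Machine vertices: (111.753,239.314) → (71.973,220.344) → (183.850,113.817) → (115.044,137.036) → (28.242,201.532). Open path.

**Shape 4** — `<path>` regular polygon, stroke `#0000ff` → score (S585, F1316). Machine vertices: (82.290,241.936) → (148.083,241.688) → (180.766,184.585) → (147.654,127.730) → (81.861,127.978) → (49.178,185.081) → (82.290,241.936). Closed: final G1 returns to the first vertex.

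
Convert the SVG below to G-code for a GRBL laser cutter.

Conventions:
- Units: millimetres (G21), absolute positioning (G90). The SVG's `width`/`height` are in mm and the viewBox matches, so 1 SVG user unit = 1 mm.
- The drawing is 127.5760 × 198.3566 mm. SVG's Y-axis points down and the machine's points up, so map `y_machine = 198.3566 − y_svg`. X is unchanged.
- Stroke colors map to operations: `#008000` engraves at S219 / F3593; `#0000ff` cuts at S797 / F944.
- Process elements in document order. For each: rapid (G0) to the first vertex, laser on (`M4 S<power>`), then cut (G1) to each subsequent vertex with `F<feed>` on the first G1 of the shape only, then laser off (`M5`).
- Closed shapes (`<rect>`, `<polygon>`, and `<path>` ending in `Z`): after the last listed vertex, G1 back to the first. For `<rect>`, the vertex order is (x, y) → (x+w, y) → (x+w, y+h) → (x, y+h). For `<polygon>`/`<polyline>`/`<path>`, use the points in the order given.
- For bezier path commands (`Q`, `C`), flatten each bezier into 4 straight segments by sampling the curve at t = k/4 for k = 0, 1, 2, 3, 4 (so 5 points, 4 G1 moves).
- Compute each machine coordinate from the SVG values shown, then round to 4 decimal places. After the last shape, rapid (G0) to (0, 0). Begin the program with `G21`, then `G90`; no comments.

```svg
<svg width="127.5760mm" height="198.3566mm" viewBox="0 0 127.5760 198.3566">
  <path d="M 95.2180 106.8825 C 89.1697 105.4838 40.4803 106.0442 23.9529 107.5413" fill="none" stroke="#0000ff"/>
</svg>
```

1 u = 1 mm; y_m = 198.3566 − y.

[1] `<path>` cubic bezier, #0000ff→cut S797 F944: (95.2180,91.4741) → (83.8554,92.1718) → (63.5151,92.2306) → (41.2100,91.7465) → (23.9529,90.8153)

G21
G90
G0 X95.2180 Y91.4741
M4 S797
G1 X83.8554 Y92.1718 F944
G1 X63.5151 Y92.2306
G1 X41.2100 Y91.7465
G1 X23.9529 Y90.8153
M5
G0 X0.0000 Y0.0000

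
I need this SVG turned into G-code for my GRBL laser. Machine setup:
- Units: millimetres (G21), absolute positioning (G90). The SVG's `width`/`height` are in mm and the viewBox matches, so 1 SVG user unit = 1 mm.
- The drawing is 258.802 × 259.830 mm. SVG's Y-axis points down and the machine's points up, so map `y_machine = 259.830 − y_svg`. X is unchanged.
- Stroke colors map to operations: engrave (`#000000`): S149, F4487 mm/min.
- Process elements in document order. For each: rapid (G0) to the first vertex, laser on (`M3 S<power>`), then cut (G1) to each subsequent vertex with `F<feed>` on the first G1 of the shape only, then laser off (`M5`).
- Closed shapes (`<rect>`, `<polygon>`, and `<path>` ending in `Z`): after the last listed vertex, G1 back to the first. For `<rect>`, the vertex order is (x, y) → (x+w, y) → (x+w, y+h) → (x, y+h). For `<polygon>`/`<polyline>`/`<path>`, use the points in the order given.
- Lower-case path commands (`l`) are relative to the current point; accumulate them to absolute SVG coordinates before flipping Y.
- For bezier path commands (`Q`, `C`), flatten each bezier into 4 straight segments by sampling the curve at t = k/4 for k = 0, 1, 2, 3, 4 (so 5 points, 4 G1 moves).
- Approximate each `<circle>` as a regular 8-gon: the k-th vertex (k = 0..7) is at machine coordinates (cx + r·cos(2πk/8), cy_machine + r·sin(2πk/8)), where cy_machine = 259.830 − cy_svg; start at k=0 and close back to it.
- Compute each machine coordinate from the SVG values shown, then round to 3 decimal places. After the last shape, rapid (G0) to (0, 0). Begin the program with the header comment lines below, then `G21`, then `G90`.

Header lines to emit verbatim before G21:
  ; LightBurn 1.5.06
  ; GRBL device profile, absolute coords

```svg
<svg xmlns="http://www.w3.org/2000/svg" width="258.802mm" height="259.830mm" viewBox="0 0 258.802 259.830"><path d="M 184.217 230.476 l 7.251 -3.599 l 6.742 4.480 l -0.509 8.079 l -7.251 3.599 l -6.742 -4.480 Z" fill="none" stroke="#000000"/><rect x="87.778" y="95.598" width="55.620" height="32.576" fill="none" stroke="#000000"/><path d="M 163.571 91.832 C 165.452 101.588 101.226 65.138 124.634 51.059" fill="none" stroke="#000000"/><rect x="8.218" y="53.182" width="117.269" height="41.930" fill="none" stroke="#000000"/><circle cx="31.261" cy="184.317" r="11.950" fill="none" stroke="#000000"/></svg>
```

; LightBurn 1.5.06
; GRBL device profile, absolute coords
G21
G90
G0 X184.217 Y29.354
M3 S149
G1 X191.468 Y32.953 F4487
G1 X198.210 Y28.473
G1 X197.701 Y20.394
G1 X190.450 Y16.795
G1 X183.708 Y21.275
G1 X184.217 Y29.354
M5
G0 X87.778 Y164.232
M3 S149
G1 X143.398 Y164.232 F4487
G1 X143.398 Y131.656
G1 X87.778 Y131.656
G1 X87.778 Y164.232
M5
G0 X163.571 Y167.998
M3 S149
G1 X154.989 Y168.273 F4487
G1 X136.030 Y179.446
G1 X121.107 Y195.089
G1 X124.634 Y208.771
M5
G0 X8.218 Y206.648
M3 S149
G1 X125.487 Y206.648 F4487
G1 X125.487 Y164.718
G1 X8.218 Y164.718
G1 X8.218 Y206.648
M5
G0 X43.211 Y75.513
M3 S149
G1 X39.711 Y83.963 F4487
G1 X31.261 Y87.463
G1 X22.811 Y83.963
G1 X19.311 Y75.513
G1 X22.811 Y67.063
G1 X31.261 Y63.563
G1 X39.711 Y67.063
G1 X43.211 Y75.513
M5
G0 X0.000 Y0.000

1 u = 1 mm; y_m = 259.830 − y.

[1] `<path>` regular polygon, #000000→engrave S149 F4487: (184.217,29.354) → (191.468,32.953) → (198.210,28.473) → (197.701,20.394) → (190.450,16.795) → (183.708,21.275) → (184.217,29.354) (closed)

[2] `<rect>` rectangle, #000000→engrave S149 F4487: (87.778,164.232) → (143.398,164.232) → (143.398,131.656) → (87.778,131.656) → (87.778,164.232) (closed)

[3] `<path>` cubic bezier, #000000→engrave S149 F4487: (163.571,167.998) → (154.989,168.273) → (136.030,179.446) → (121.107,195.089) → (124.634,208.771)

[4] `<rect>` rectangle, #000000→engrave S149 F4487: (8.218,206.648) → (125.487,206.648) → (125.487,164.718) → (8.218,164.718) → (8.218,206.648) (closed)

[5] `<circle>` circle, #000000→engrave S149 F4487: (43.211,75.513) → (39.711,83.963) → (31.261,87.463) → (22.811,83.963) → (19.311,75.513) → (22.811,67.063) → (31.261,63.563) → (39.711,67.063) → (43.211,75.513) (closed)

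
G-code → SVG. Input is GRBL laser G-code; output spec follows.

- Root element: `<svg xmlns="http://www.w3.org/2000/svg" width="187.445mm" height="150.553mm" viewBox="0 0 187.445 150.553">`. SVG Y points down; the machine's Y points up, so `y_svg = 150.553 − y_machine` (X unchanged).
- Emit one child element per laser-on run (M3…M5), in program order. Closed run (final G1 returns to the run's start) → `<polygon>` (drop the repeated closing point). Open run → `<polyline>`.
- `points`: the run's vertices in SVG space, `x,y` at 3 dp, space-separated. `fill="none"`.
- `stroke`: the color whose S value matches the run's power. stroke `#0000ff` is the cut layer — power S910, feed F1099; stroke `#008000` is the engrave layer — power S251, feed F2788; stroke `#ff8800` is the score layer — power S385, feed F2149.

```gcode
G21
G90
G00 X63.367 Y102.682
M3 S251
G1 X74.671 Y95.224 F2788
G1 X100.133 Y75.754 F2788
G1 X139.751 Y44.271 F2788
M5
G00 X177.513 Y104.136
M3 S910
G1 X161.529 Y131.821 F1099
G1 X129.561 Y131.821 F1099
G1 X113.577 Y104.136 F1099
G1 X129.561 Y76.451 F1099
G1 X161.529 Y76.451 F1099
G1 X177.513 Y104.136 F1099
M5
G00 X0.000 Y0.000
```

<svg xmlns="http://www.w3.org/2000/svg" width="187.445mm" height="150.553mm" viewBox="0 0 187.445 150.553">
  <polyline points="63.367,47.871 74.671,55.329 100.133,74.799 139.751,106.282" fill="none" stroke="#008000"/>
  <polygon points="177.513,46.417 161.529,18.732 129.561,18.732 113.577,46.417 129.561,74.102 161.529,74.102" fill="none" stroke="#0000ff"/>
</svg>

Each laser-on run becomes one SVG element. Flip Y back into SVG space with y_svg = 150.553 − y_machine.

Run 1: the run's S251 means `#008000` (engrave). The run is open, so emit a `<polyline>` with points (Y-flipped): 63.367,47.871 74.671,55.329 100.133,74.799 139.751,106.282.

Run 2: S910 ⇒ cut layer `#0000ff`. The run returns to its start, so emit a `<polygon>` with points (Y-flipped): 177.513,46.417 161.529,18.732 129.561,18.732 113.577,46.417 129.561,74.102 161.529,74.102.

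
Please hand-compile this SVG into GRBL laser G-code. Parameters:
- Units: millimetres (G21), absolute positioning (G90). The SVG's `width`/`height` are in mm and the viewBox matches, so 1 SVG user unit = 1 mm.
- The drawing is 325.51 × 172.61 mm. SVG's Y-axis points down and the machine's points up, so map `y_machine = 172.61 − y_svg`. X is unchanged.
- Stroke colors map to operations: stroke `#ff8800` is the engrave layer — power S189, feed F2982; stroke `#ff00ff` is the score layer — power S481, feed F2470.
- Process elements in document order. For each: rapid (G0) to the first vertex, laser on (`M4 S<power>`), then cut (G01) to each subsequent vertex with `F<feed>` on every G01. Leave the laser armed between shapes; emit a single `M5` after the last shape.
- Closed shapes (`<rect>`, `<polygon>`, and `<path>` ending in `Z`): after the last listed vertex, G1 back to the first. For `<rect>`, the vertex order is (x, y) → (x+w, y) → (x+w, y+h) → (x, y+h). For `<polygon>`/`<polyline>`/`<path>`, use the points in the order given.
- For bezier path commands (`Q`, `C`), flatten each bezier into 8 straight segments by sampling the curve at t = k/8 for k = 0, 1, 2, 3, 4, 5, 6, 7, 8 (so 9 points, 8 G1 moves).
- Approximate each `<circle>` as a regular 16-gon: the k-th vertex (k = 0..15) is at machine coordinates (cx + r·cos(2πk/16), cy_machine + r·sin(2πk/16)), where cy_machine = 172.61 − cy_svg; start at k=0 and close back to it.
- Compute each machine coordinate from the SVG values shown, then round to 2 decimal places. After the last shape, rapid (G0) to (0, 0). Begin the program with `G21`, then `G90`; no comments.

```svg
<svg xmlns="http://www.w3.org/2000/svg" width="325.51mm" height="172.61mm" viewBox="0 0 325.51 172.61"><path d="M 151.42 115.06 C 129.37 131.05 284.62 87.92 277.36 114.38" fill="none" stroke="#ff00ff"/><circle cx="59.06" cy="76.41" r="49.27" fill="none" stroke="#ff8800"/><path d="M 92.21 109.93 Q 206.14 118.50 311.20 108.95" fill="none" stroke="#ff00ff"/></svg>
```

G21
G90
G0 X151.42 Y57.55
M4 S481
G01 X150.80 Y54.07 F2470
G01 X162.82 Y54.63 F2470
G01 X183.49 Y57.72 F2470
G01 X208.84 Y61.82 F2470
G01 X234.89 Y65.43 F2470
G01 X257.64 Y67.04 F2470
G01 X273.13 Y65.14 F2470
G01 X277.36 Y58.23 F2470
G0 X108.33 Y96.20
M4 S189
G01 X104.58 Y115.05 F2982
G01 X93.90 Y131.04 F2982
G01 X77.91 Y141.72 F2982
G01 X59.06 Y145.47 F2982
G01 X40.21 Y141.72 F2982
G01 X24.22 Y131.04 F2982
G01 X13.54 Y115.05 F2982
G01 X9.79 Y96.20 F2982
G01 X13.54 Y77.35 F2982
G01 X24.22 Y61.36 F2982
G01 X40.21 Y50.68 F2982
G01 X59.06 Y46.93 F2982
G01 X77.91 Y50.68 F2982
G01 X93.90 Y61.36 F2982
G01 X104.58 Y77.35 F2982
G01 X108.33 Y96.20 F2982
G0 X92.21 Y62.68
M4 S481
G01 X120.55 Y60.82 F2470
G01 X148.62 Y59.53 F2470
G01 X176.41 Y58.80 F2470
G01 X203.92 Y58.64 F2470
G01 X231.16 Y59.05 F2470
G01 X258.12 Y60.02 F2470
G01 X284.80 Y61.56 F2470
G01 X311.20 Y63.66 F2470
M5
G0 X0.00 Y0.00

viewBox `0 0 325.51 172.61` with mm width/height → 1 unit = 1 mm. Flip: y_m = 172.61 − y_svg.

**Shape 1** — `<path>` cubic bezier, stroke `#ff00ff` → score (S481, F2470). Control points (SVG): P0=(151.42,115.06), P1=(129.37,131.05), P2=(284.62,87.92), P3=(277.36,114.38); sampled at t=k/8. Machine vertices: (151.42,57.55) → (150.80,54.07) → (162.82,54.63) → (183.49,57.72) → (208.84,61.82) → (234.89,65.43) → (257.64,67.04) → (273.13,65.14) → (277.36,58.23). Open path.

**Shape 2** — `<circle>` circle, stroke `#ff8800` → engrave (S189, F2982). Machine vertices: (108.33,96.20) → (104.58,115.05) → (93.90,131.04) → (77.91,141.72) → (59.06,145.47) → (40.21,141.72) → (24.22,131.04) → (13.54,115.05) → (9.79,96.20) → (13.54,77.35) → (24.22,61.36) → (40.21,50.68) → (59.06,46.93) → (77.91,50.68) → (93.90,61.36) → (104.58,77.35) → (108.33,96.20). Closed: final G1 returns to the first vertex.

**Shape 3** — `<path>` quadratic bezier, stroke `#ff00ff` → score (S481, F2470). Control points (SVG): P0=(92.21,109.93), P1=(206.14,118.50), P2=(311.20,108.95); sampled at t=k/8. Machine vertices: (92.21,62.68) → (120.55,60.82) → (148.62,59.53) → (176.41,58.80) → (203.92,58.64) → (231.16,59.05) → (258.12,60.02) → (284.80,61.56) → (311.20,63.66). Open path.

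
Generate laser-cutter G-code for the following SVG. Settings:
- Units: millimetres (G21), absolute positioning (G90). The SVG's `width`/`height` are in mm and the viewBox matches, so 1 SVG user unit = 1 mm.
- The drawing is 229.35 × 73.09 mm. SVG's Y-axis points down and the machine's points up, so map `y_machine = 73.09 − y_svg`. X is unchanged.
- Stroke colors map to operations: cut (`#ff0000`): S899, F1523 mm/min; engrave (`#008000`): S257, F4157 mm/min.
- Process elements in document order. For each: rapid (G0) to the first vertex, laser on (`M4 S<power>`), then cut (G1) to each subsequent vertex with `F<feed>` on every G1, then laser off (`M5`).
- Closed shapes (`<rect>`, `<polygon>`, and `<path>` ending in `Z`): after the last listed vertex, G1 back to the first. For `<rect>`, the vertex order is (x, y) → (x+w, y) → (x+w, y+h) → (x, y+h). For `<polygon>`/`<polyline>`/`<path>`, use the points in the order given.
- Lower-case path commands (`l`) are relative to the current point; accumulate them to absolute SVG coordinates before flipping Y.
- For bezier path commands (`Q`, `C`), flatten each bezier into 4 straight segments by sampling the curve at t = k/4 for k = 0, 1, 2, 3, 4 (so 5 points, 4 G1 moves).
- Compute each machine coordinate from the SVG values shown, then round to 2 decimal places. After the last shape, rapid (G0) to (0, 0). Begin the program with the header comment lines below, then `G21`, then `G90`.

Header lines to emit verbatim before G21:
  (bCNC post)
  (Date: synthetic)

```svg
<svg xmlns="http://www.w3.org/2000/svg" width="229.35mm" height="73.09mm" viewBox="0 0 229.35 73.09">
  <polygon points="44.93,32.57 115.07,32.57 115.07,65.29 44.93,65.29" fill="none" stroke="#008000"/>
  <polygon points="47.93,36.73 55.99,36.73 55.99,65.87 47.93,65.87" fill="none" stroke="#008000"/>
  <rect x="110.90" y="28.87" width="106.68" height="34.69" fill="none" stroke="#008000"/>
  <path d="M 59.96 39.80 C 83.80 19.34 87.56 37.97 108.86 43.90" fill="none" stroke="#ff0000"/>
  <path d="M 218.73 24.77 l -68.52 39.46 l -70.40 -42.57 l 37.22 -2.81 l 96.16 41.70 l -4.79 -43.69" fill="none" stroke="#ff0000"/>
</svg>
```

1 u = 1 mm; y_m = 73.09 − y.

[1] `<polygon>` rectangle, #008000→engrave S257 F4157: (44.93,40.52) → (115.07,40.52) → (115.07,7.80) → (44.93,7.80) → (44.93,40.52) (closed)

[2] `<polygon>` rectangle, #008000→engrave S257 F4157: (47.93,36.36) → (55.99,36.36) → (55.99,7.22) → (47.93,7.22) → (47.93,36.36) (closed)

[3] `<rect>` rectangle, #008000→engrave S257 F4157: (110.90,44.22) → (217.58,44.22) → (217.58,9.53) → (110.90,9.53) → (110.90,44.22) (closed)

[4] `<path>` cubic bezier, #ff0000→cut S899 F1523: (59.96,33.29) → (74.66,42.11) → (85.36,41.14) → (95.59,35.21) → (108.86,29.19)

[5] `<path>` open polyline, #ff0000→cut S899 F1523: (218.73,48.32) → (150.21,8.86) → (79.81,51.43) → (117.03,54.24) → (213.19,12.54) → (208.40,56.23)

(bCNC post)
(Date: synthetic)
G21
G90
G0 X44.93 Y40.52
M4 S257
G1 X115.07 Y40.52 F4157
G1 X115.07 Y7.80 F4157
G1 X44.93 Y7.80 F4157
G1 X44.93 Y40.52 F4157
M5
G0 X47.93 Y36.36
M4 S257
G1 X55.99 Y36.36 F4157
G1 X55.99 Y7.22 F4157
G1 X47.93 Y7.22 F4157
G1 X47.93 Y36.36 F4157
M5
G0 X110.90 Y44.22
M4 S257
G1 X217.58 Y44.22 F4157
G1 X217.58 Y9.53 F4157
G1 X110.90 Y9.53 F4157
G1 X110.90 Y44.22 F4157
M5
G0 X59.96 Y33.29
M4 S899
G1 X74.66 Y42.11 F1523
G1 X85.36 Y41.14 F1523
G1 X95.59 Y35.21 F1523
G1 X108.86 Y29.19 F1523
M5
G0 X218.73 Y48.32
M4 S899
G1 X150.21 Y8.86 F1523
G1 X79.81 Y51.43 F1523
G1 X117.03 Y54.24 F1523
G1 X213.19 Y12.54 F1523
G1 X208.40 Y56.23 F1523
M5
G0 X0.00 Y0.00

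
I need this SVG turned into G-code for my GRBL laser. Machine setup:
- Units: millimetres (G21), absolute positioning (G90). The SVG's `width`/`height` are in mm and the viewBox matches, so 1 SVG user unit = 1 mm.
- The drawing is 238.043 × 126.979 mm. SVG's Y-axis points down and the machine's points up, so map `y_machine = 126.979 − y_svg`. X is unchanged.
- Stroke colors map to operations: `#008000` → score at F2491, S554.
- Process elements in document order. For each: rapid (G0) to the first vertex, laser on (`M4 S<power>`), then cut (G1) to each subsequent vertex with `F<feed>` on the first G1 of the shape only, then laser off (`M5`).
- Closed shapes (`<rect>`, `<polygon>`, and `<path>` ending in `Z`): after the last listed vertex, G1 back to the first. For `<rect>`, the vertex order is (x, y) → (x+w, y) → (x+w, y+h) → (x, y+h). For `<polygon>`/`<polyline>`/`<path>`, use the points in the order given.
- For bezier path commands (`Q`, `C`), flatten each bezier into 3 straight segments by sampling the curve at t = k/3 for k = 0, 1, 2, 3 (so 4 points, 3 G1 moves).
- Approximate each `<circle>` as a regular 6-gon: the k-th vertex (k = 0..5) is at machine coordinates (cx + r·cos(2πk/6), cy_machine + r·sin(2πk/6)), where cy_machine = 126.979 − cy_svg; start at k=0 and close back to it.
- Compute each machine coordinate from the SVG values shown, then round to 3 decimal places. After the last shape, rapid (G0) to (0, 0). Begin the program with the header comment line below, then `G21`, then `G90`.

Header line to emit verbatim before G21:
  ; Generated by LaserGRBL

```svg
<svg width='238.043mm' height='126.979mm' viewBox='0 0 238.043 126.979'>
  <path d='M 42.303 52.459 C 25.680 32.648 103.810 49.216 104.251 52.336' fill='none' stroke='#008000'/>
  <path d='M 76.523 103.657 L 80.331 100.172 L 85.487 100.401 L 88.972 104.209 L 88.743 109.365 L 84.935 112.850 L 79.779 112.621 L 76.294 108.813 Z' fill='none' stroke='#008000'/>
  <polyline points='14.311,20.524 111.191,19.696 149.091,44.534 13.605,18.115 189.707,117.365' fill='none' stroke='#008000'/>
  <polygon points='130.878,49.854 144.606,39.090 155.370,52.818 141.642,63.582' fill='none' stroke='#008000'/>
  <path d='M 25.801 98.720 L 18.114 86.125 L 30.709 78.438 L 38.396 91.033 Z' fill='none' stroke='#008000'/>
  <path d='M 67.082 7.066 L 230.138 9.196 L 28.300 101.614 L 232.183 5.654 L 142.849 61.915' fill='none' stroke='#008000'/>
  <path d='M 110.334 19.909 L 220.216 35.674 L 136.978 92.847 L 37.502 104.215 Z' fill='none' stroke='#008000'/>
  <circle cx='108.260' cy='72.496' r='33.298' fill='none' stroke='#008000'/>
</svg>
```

; Generated by LaserGRBL
G21
G90
G0 X42.303 Y74.520
M4 S554
G1 X50.878 Y84.050 F2491
G1 X84.300 Y80.400
G1 X104.251 Y74.643
M5
G0 X76.523 Y23.322
M4 S554
G1 X80.331 Y26.807 F2491
G1 X85.487 Y26.578
G1 X88.972 Y22.770
G1 X88.743 Y17.614
G1 X84.935 Y14.129
G1 X79.779 Y14.358
G1 X76.294 Y18.166
G1 X76.523 Y23.322
M5
G0 X14.311 Y106.455
M4 S554
G1 X111.191 Y107.283 F2491
G1 X149.091 Y82.445
G1 X13.605 Y108.864
G1 X189.707 Y9.614
M5
G0 X130.878 Y77.125
M4 S554
G1 X144.606 Y87.889 F2491
G1 X155.370 Y74.161
G1 X141.642 Y63.397
G1 X130.878 Y77.125
M5
G0 X25.801 Y28.259
M4 S554
G1 X18.114 Y40.854 F2491
G1 X30.709 Y48.541
G1 X38.396 Y35.946
G1 X25.801 Y28.259
M5
G0 X67.082 Y119.913
M4 S554
G1 X230.138 Y117.783 F2491
G1 X28.300 Y25.365
G1 X232.183 Y121.325
G1 X142.849 Y65.064
M5
G0 X110.334 Y107.070
M4 S554
G1 X220.216 Y91.305 F2491
G1 X136.978 Y34.132
G1 X37.502 Y22.764
G1 X110.334 Y107.070
M5
G0 X141.558 Y54.483
M4 S554
G1 X124.909 Y83.320 F2491
G1 X91.611 Y83.320
G1 X74.962 Y54.483
G1 X91.611 Y25.646
G1 X124.909 Y25.646
G1 X141.558 Y54.483
M5
G0 X0.000 Y0.000

Since the viewBox matches the mm dimensions, user units are millimetres directly. The only transform is the Y-flip y_m = 126.979 − y_svg.

Shape 1 is a cubic bezier drawn with `<path>`. Its stroke #008000 means score at S554, F2491. After flipping Y the toolpath is (42.303,74.520) → (50.878,84.050) → (84.300,80.400) → (104.251,74.643).

Shape 2 is a regular polygon drawn with `<path>`. Its stroke #008000 means score at S554, F2491. After flipping Y the toolpath is (76.523,23.322) → (80.331,26.807) → (85.487,26.578) → (88.972,22.770) → (88.743,17.614) → (84.935,14.129) → (79.779,14.358) → (76.294,18.166) → (76.523,23.322), returning to the start.

Shape 3 is a open polyline drawn with `<polyline>`. Its stroke #008000 means score at S554, F2491. After flipping Y the toolpath is (14.311,106.455) → (111.191,107.283) → (149.091,82.445) → (13.605,108.864) → (189.707,9.614).

Shape 4 is a regular polygon drawn with `<polygon>`. Its stroke #008000 means score at S554, F2491. After flipping Y the toolpath is (130.878,77.125) → (144.606,87.889) → (155.370,74.161) → (141.642,63.397) → (130.878,77.125), returning to the start.

Shape 5 is a regular polygon drawn with `<path>`. Its stroke #008000 means score at S554, F2491. After flipping Y the toolpath is (25.801,28.259) → (18.114,40.854) → (30.709,48.541) → (38.396,35.946) → (25.801,28.259), returning to the start.

Shape 6 is a open polyline drawn with `<path>`. Its stroke #008000 means score at S554, F2491. After flipping Y the toolpath is (67.082,119.913) → (230.138,117.783) → (28.300,25.365) → (232.183,121.325) → (142.849,65.064).

Shape 7 is a closed polygon drawn with `<path>`. Its stroke #008000 means score at S554, F2491. After flipping Y the toolpath is (110.334,107.070) → (220.216,91.305) → (136.978,34.132) → (37.502,22.764) → (110.334,107.070), returning to the start.

Shape 8 is a circle drawn with `<circle>`. Its stroke #008000 means score at S554, F2491. After flipping Y the toolpath is (141.558,54.483) → (124.909,83.320) → (91.611,83.320) → (74.962,54.483) → (91.611,25.646) → (124.909,25.646) → (141.558,54.483), returning to the start.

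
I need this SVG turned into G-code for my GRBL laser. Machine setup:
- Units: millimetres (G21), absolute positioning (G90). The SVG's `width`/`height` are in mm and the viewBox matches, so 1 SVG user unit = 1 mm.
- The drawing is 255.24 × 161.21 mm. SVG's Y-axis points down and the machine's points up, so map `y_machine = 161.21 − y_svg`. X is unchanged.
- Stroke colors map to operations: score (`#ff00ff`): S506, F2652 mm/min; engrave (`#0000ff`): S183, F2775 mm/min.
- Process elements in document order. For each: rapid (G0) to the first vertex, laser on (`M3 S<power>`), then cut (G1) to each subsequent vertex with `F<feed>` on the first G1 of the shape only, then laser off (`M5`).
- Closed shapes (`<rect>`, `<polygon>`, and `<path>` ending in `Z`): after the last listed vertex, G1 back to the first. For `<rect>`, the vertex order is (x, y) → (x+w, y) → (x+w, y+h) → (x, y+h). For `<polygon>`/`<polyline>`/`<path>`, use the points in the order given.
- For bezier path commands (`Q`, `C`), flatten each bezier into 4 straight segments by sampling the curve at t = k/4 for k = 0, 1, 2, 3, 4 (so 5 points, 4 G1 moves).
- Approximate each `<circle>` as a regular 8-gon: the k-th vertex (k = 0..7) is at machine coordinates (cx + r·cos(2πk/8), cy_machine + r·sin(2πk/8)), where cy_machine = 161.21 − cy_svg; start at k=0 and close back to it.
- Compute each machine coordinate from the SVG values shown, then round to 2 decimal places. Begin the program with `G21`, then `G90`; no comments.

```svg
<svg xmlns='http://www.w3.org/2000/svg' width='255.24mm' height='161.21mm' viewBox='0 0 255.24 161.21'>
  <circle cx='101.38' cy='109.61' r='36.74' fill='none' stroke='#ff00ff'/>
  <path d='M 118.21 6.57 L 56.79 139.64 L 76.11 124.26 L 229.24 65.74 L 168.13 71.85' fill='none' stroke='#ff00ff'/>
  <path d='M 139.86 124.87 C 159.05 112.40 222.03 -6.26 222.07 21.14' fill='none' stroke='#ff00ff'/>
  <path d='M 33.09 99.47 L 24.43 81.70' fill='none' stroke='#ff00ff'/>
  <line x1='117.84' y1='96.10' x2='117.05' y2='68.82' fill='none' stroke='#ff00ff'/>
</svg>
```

1 u = 1 mm; y_m = 161.21 − y.

[1] `<circle>` circle, #ff00ff→score S506 F2652: (138.12,51.60) → (127.36,77.58) → (101.38,88.34) → (75.40,77.58) → (64.64,51.60) → (75.40,25.62) → (101.38,14.86) → (127.36,25.62) → (138.12,51.60) (closed)

[2] `<path>` open polyline, #ff00ff→score S506 F2652: (118.21,154.64) → (56.79,21.57) → (76.11,36.95) → (229.24,95.47) → (168.13,89.36)

[3] `<path>` cubic bezier, #ff00ff→score S506 F2652: (139.86,36.34) → (160.80,61.66) → (188.15,103.16) → (211.91,137.18) → (222.07,140.07)

[4] `<path>` line segment, #ff00ff→score S506 F2652: (33.09,61.74) → (24.43,79.51)

[5] `<line>` line segment, #ff00ff→score S506 F2652: (117.84,65.11) → (117.05,92.39)

G21
G90
G0 X138.12 Y51.60
M3 S506
G1 X127.36 Y77.58 F2652
G1 X101.38 Y88.34
G1 X75.40 Y77.58
G1 X64.64 Y51.60
G1 X75.40 Y25.62
G1 X101.38 Y14.86
G1 X127.36 Y25.62
G1 X138.12 Y51.60
M5
G0 X118.21 Y154.64
M3 S506
G1 X56.79 Y21.57 F2652
G1 X76.11 Y36.95
G1 X229.24 Y95.47
G1 X168.13 Y89.36
M5
G0 X139.86 Y36.34
M3 S506
G1 X160.80 Y61.66 F2652
G1 X188.15 Y103.16
G1 X211.91 Y137.18
G1 X222.07 Y140.07
M5
G0 X33.09 Y61.74
M3 S506
G1 X24.43 Y79.51 F2652
M5
G0 X117.84 Y65.11
M3 S506
G1 X117.05 Y92.39 F2652
M5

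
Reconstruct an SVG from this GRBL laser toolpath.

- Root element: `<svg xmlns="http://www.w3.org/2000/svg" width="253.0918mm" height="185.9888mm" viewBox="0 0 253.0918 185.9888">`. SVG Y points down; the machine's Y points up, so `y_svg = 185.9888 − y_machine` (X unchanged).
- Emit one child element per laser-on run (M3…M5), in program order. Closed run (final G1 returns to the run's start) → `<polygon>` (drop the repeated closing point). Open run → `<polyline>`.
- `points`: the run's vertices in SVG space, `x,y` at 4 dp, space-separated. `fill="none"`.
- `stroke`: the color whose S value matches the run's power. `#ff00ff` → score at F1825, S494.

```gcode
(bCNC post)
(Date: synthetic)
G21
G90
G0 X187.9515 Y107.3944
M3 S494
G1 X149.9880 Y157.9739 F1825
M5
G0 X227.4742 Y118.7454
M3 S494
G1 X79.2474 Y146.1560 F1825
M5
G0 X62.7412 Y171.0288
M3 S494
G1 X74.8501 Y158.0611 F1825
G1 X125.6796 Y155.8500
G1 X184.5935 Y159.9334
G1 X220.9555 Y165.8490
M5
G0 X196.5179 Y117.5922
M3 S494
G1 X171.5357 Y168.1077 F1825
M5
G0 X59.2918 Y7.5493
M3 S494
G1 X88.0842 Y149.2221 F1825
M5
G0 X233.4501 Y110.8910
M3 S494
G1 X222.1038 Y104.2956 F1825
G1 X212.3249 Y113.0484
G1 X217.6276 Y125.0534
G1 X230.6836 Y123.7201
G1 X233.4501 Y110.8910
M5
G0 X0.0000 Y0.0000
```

Machine Y-up, SVG Y-down with viewBox height 185.9888, so y_svg = 185.9888 − y_machine; X carries over. Every run uses S494, so all elements get stroke `#ff00ff` (score).

Run 1: The run is open, so emit a `<polyline>` with points (Y-flipped): 187.9515,78.5944 149.9880,28.0149.

Run 2: The run is open, so emit a `<polyline>` with points (Y-flipped): 227.4742,67.2434 79.2474,39.8328.

Run 3: The run is open, so emit a `<polyline>` with points (Y-flipped): 62.7412,14.9600 74.8501,27.9277 125.6796,30.1388 184.5935,26.0554 220.9555,20.1398.

Run 4: The run is open, so emit a `<polyline>` with points (Y-flipped): 196.5179,68.3966 171.5357,17.8811.

Run 5: The run is open, so emit a `<polyline>` with points (Y-flipped): 59.2918,178.4395 88.0842,36.7667.

Run 6: The run returns to its start, so emit a `<polygon>` with points (Y-flipped): 233.4501,75.0978 222.1038,81.6932 212.3249,72.9404 217.6276,60.9354 230.6836,62.2687.

<svg xmlns="http://www.w3.org/2000/svg" width="253.0918mm" height="185.9888mm" viewBox="0 0 253.0918 185.9888">
  <polyline points="187.9515,78.5944 149.9880,28.0149" fill="none" stroke="#ff00ff"/>
  <polyline points="227.4742,67.2434 79.2474,39.8328" fill="none" stroke="#ff00ff"/>
  <polyline points="62.7412,14.9600 74.8501,27.9277 125.6796,30.1388 184.5935,26.0554 220.9555,20.1398" fill="none" stroke="#ff00ff"/>
  <polyline points="196.5179,68.3966 171.5357,17.8811" fill="none" stroke="#ff00ff"/>
  <polyline points="59.2918,178.4395 88.0842,36.7667" fill="none" stroke="#ff00ff"/>
  <polygon points="233.4501,75.0978 222.1038,81.6932 212.3249,72.9404 217.6276,60.9354 230.6836,62.2687" fill="none" stroke="#ff00ff"/>
</svg>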